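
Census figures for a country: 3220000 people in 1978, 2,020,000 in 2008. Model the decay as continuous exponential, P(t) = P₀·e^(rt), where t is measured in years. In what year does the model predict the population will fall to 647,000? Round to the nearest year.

year 2081

r = ln(2020000/3220000) / 30 = -0.46628/30 ≈ -0.015543 per year
t = ln(647000/3220000) / r = -1.60479/-0.015543 ≈ 103.25 years after 1978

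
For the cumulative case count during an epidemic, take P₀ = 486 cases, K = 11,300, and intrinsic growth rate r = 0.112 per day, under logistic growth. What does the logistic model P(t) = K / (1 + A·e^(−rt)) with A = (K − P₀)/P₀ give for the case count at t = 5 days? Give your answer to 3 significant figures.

A = (11300 − 486)/486 = 22.25103
P(5) = 11300 / (1 + 22.25103·e^(−0.112·5)) = 11300 / (1 + 22.25103·0.571209)
= 11300 / 13.70999 ≈ 824.22

≈ 824 cases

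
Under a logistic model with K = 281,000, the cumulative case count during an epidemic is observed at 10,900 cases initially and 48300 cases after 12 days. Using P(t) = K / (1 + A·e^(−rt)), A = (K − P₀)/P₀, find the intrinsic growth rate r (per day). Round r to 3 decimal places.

A = (281000 − 10900)/10900 = 24.77982
48300 = 281000/(1 + 24.77982·e^(−r·12)) → e^(−12r) = (5.81781 − 1)/24.77982 = 0.194425
r = −ln(0.194425)/12 = 1.63771/12

r ≈ 0.136 per day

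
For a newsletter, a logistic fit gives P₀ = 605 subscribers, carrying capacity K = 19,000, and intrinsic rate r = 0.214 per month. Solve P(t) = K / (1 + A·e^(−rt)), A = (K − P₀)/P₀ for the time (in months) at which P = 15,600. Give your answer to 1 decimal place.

A = (19000 − 605)/605 = 30.40496
15600 = 19000/(1 + 30.40496·e^(−0.214t)) → 1 + 30.40496·e^(−0.214t) = 1.21795
e^(−0.214t) = 0.007168 → t = ln(139.5051)/0.214 = 4.9381/0.214

t ≈ 23.1 months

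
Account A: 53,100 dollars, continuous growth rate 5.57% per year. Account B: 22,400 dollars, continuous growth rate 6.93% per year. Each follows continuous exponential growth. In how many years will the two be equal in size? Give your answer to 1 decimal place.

53100·e^(0.0557t) = 22400·e^(0.0693t)
53100/22400 = e^((0.0693 − 0.0557)t) → ln(2.37054) = 0.0136·t
t = 0.86312 / 0.0136

t ≈ 63.5 years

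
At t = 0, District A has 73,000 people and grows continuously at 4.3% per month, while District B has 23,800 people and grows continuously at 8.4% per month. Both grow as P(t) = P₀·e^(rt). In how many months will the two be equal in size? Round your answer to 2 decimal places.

73000·e^(0.043t) = 23800·e^(0.084t)
73000/23800 = e^((0.084 − 0.043)t) → ln(3.06723) = 0.041·t
t = 1.12077 / 0.041

t ≈ 27.34 months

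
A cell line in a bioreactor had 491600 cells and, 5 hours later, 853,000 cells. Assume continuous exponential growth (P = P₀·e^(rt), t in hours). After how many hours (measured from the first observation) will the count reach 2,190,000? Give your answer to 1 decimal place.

r = ln(853000/491600) / 5 ≈ 0.110219 per hour
t = ln(2190000/491600) / r = 1.49399 / 0.110219 ≈ 13.555

t ≈ 13.6 hours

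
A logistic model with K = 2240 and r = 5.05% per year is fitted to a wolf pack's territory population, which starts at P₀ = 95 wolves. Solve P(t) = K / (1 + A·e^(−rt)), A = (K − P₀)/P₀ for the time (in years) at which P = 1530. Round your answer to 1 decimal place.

A = (2240 − 95)/95 = 22.57895
1530 = 2240/(1 + 22.57895·e^(−0.0505t)) → 1 + 22.57895·e^(−0.0505t) = 1.46405
e^(−0.0505t) = 0.020552 → t = ln(48.65604)/0.0505 = 3.88478/0.0505

t ≈ 76.9 years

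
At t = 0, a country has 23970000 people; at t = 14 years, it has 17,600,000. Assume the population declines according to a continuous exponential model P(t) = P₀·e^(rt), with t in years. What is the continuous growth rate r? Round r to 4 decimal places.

17600000 = 23970000 · e^(r·14)
e^(14r) = 17600000/23970000 = 0.73425
r = ln(0.73425) / 14 = -0.3089 / 14

r ≈ -0.0221 per year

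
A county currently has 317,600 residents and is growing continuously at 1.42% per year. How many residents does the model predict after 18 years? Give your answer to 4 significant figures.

≈ 410,100 residents

P(18) = 317600 · e^(0.0142·18) = 317600 · e^(0.2556)
= 317600 · 1.29124 ≈ 410096.59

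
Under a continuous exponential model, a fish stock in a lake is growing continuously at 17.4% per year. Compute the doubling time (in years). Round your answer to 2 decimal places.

doubling time ≈ 3.98 years

doubling time = ln(2) / |r| = 0.69315 / 0.174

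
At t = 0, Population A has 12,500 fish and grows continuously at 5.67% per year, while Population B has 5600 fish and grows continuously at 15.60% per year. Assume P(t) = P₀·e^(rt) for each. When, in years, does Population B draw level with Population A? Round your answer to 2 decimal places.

t ≈ 8.09 years

12500·e^(0.0567t) = 5600·e^(0.156t)
12500/5600 = e^((0.156 − 0.0567)t) → ln(2.23214) = 0.0993·t
t = 0.80296 / 0.0993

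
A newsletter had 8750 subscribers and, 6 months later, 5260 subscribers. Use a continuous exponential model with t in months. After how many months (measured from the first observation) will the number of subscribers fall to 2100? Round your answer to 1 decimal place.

t ≈ 16.8 months

r = ln(5260/8750) / 6 ≈ -0.08482 per month
t = ln(2100/8750) / r = -1.42712 / -0.08482 ≈ 16.825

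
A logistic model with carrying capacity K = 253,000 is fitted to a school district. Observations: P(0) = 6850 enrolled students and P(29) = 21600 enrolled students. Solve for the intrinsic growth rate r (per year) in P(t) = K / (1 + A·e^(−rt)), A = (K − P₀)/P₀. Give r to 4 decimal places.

r ≈ 0.0417 per year

A = (253000 − 6850)/6850 = 35.93431
21600 = 253000/(1 + 35.93431·e^(−r·29)) → e^(−29r) = (11.71296 − 1)/35.93431 = 0.298126
r = −ln(0.298126)/29 = 1.21024/29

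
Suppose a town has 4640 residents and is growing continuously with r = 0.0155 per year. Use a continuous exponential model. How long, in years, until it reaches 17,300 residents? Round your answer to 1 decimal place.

t ≈ 84.9 years

17300 = 4640 · e^(0.0155·t)
t = ln(17300/4640) / 0.0155 = ln(3.72845) / 0.0155 = 1.31599 / 0.0155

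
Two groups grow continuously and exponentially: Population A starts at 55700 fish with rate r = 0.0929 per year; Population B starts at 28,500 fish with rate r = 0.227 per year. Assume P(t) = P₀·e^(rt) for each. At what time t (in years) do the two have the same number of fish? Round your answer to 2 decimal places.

t ≈ 5.00 years

55700·e^(0.0929t) = 28500·e^(0.227t)
55700/28500 = e^((0.227 − 0.0929)t) → ln(1.95439) = 0.1341·t
t = 0.67008 / 0.1341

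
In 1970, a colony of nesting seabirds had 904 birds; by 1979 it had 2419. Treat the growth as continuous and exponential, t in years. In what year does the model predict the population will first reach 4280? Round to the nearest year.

r = ln(2419/904) / 9 = 0.98428/9 ≈ 0.109364 per year
t = ln(4280/904) / r = 1.55488/0.109364 ≈ 14.22 years after 1970

year 1984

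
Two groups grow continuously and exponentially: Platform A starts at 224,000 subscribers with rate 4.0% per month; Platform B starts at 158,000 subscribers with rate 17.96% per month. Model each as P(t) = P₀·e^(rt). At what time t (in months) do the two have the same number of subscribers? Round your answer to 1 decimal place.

224000·e^(0.04t) = 158000·e^(0.1796t)
224000/158000 = e^((0.1796 − 0.04)t) → ln(1.41772) = 0.1396·t
t = 0.34905 / 0.1396

t ≈ 2.5 months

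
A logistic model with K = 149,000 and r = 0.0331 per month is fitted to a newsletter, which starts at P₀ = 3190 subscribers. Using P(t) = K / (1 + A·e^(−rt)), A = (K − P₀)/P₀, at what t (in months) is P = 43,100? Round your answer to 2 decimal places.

A = (149000 − 3190)/3190 = 45.70846
43100 = 149000/(1 + 45.70846·e^(−0.0331t)) → 1 + 45.70846·e^(−0.0331t) = 3.45708
e^(−0.0331t) = 0.053755 → t = ln(18.60278)/0.0331 = 2.92331/0.0331

t ≈ 88.32 months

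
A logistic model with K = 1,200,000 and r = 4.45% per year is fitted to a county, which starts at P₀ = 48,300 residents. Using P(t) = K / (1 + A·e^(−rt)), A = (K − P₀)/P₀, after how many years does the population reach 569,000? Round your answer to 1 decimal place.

A = (1200000 − 48300)/48300 = 23.84472
569000 = 1200000/(1 + 23.84472·e^(−0.0445t)) → 1 + 23.84472·e^(−0.0445t) = 2.10896
e^(−0.0445t) = 0.046508 → t = ln(21.50182)/0.0445 = 3.06814/0.0445

t ≈ 68.9 years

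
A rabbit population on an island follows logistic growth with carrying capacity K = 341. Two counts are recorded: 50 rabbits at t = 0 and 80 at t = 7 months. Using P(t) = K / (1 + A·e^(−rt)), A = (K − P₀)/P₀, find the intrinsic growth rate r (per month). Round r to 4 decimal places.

A = (341 − 50)/50 = 5.82
80 = 341/(1 + 5.82·e^(−r·7)) → e^(−7r) = (4.2625 − 1)/5.82 = 0.560567
r = −ln(0.560567)/7 = 0.57881/7

r ≈ 0.0827 per month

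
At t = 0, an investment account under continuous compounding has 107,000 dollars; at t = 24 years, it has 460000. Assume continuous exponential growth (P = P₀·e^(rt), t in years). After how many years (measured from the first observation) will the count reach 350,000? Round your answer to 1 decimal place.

t ≈ 19.5 years

r = ln(460000/107000) / 24 ≈ 0.060767 per year
t = ln(350000/107000) / r = 1.1851 / 0.060767 ≈ 19.503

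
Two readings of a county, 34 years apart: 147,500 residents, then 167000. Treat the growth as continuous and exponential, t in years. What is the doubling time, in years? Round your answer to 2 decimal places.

r = ln(167000/147500) / 34 = ln(1.1322) / 34 ≈ 0.003652 per year
doubling time = ln 2 / |r| = 0.69315 / 0.003652

doubling time ≈ 189.80 years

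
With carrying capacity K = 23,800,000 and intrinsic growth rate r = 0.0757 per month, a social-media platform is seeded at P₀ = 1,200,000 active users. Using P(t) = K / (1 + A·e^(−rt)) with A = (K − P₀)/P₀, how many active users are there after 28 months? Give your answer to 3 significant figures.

≈ 7,300,000 active users

A = (23800000 − 1200000)/1200000 = 18.83333
P(28) = 23800000 / (1 + 18.83333·e^(−0.0757·28)) = 23800000 / (1 + 18.83333·0.12008)
= 23800000 / 3.2615 ≈ 7297255.66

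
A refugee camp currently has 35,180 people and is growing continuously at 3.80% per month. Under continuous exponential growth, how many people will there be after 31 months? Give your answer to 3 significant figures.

≈ 114,000 people

P(31) = 35180 · e^(0.038·31) = 35180 · e^(1.178)
= 35180 · 3.24787 ≈ 114260.14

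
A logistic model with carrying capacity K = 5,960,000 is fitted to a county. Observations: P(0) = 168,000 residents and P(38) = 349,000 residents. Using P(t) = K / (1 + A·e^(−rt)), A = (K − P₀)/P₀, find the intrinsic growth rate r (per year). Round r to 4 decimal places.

A = (5960000 − 168000)/168000 = 34.47619
349000 = 5960000/(1 + 34.47619·e^(−r·38)) → e^(−38r) = (17.07736 − 1)/34.47619 = 0.466332
r = −ln(0.466332)/38 = 0.76286/38

r ≈ 0.0201 per year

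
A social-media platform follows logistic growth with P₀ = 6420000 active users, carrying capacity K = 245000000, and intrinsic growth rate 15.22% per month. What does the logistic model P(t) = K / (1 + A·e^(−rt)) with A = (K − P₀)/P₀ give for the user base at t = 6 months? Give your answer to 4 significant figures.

A = (245000000 − 6420000)/6420000 = 37.16199
P(6) = 245000000 / (1 + 37.16199·e^(−0.1522·6)) = 245000000 / (1 + 37.16199·0.401238)
= 245000000 / 15.91081 ≈ 15398334.47

≈ 15,400,000 active users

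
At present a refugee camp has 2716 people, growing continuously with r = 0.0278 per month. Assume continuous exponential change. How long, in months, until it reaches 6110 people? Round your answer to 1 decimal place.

6110 = 2716 · e^(0.0278·t)
t = ln(6110/2716) / 0.0278 = ln(2.24963) / 0.0278 = 0.81077 / 0.0278

t ≈ 29.2 months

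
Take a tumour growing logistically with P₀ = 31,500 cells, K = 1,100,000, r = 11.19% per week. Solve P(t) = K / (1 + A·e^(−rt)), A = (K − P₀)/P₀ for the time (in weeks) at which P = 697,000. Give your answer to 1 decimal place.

t ≈ 36.4 weeks

A = (1100000 − 31500)/31500 = 33.92063
697000 = 1100000/(1 + 33.92063·e^(−0.1119t)) → 1 + 33.92063·e^(−0.1119t) = 1.57819
e^(−0.1119t) = 0.017045 → t = ln(58.66671)/0.1119 = 4.07187/0.1119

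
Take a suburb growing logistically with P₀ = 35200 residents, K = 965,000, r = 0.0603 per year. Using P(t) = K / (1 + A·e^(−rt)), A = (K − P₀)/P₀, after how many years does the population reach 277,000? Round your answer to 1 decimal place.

t ≈ 39.2 years

A = (965000 − 35200)/35200 = 26.41477
277000 = 965000/(1 + 26.41477·e^(−0.0603t)) → 1 + 26.41477·e^(−0.0603t) = 3.48375
e^(−0.0603t) = 0.094029 → t = ln(10.63502)/0.0603 = 2.36415/0.0603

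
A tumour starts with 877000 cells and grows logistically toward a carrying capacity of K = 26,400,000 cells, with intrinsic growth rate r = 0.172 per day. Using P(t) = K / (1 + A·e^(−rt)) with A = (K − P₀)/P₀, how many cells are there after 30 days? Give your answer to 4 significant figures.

A = (26400000 − 877000)/877000 = 29.10262
P(30) = 26400000 / (1 + 29.10262·e^(−0.172·30)) = 26400000 / (1 + 29.10262·0.005742)
= 26400000 / 1.1671 ≈ 22620198.36

≈ 22,620,000 cells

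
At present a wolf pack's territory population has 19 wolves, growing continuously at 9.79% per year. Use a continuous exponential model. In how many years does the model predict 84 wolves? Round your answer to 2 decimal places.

t ≈ 15.18 years

84 = 19 · e^(0.0979·t)
t = ln(84/19) / 0.0979 = ln(4.42105) / 0.0979 = 1.48638 / 0.0979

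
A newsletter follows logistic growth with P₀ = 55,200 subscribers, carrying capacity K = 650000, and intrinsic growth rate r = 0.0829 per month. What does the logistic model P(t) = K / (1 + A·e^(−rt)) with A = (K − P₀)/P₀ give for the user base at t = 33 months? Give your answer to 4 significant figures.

≈ 382,600 subscribers

A = (650000 − 55200)/55200 = 10.77536
P(33) = 650000 / (1 + 10.77536·e^(−0.0829·33)) = 650000 / (1 + 10.77536·0.064849)
= 650000 / 1.69877 ≈ 382630.43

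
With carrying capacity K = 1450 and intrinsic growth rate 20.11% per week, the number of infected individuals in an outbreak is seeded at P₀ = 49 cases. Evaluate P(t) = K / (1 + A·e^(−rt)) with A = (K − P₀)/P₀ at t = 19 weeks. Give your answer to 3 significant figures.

≈ 892 cases

A = (1450 − 49)/49 = 28.59184
P(19) = 1450 / (1 + 28.59184·e^(−0.2011·19)) = 1450 / (1 + 28.59184·0.021908)
= 1450 / 1.62639 ≈ 891.54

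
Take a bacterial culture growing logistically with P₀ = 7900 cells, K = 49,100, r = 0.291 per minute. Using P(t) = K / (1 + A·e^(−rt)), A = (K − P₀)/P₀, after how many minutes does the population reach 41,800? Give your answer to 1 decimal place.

t ≈ 11.7 minutes

A = (49100 − 7900)/7900 = 5.21519
41800 = 49100/(1 + 5.21519·e^(−0.291t)) → 1 + 5.21519·e^(−0.291t) = 1.17464
e^(−0.291t) = 0.033487 → t = ln(29.86232)/0.291 = 3.3966/0.291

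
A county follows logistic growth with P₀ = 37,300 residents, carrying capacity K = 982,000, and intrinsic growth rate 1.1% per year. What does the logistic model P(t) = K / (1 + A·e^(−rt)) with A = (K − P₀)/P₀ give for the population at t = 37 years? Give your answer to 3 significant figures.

A = (982000 − 37300)/37300 = 25.32708
P(37) = 982000 / (1 + 25.32708·e^(−0.011·37)) = 982000 / (1 + 25.32708·0.665644)
= 982000 / 17.85882 ≈ 54986.83

≈ 55,000 residents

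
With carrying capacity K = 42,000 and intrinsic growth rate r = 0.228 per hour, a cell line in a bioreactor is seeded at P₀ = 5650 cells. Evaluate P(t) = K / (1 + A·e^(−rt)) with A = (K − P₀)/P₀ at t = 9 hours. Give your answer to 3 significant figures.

A = (42000 − 5650)/5650 = 6.43363
P(9) = 42000 / (1 + 6.43363·e^(−0.228·9)) = 42000 / (1 + 6.43363·0.128478)
= 42000 / 1.82658 ≈ 22993.82

≈ 23,000 cells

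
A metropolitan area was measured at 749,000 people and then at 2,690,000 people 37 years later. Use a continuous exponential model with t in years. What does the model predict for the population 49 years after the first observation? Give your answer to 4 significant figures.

≈ 4,072,000 people

r = ln(2690000/749000) / 37 ≈ 0.034556 per year
P(49) = 749000 · e^(0.034556·49) = 749000 · 5.43699 ≈ 4072302.19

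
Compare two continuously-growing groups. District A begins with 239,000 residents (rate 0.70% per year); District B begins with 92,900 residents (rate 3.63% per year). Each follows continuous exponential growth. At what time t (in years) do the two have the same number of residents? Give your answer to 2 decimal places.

t ≈ 32.25 years

239000·e^(0.007t) = 92900·e^(0.0363t)
239000/92900 = e^((0.0363 − 0.007)t) → ln(2.57266) = 0.0293·t
t = 0.94494 / 0.0293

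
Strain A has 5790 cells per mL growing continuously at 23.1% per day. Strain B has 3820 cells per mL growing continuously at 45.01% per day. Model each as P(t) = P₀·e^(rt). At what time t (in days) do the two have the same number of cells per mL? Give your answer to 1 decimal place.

5790·e^(0.231t) = 3820·e^(0.4501t)
5790/3820 = e^((0.4501 − 0.231)t) → ln(1.51571) = 0.2191·t
t = 0.41588 / 0.2191

t ≈ 1.9 days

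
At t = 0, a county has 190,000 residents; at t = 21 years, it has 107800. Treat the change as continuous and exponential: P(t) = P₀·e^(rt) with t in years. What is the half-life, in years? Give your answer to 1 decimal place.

half-life ≈ 25.7 years

r = ln(107800/190000) / 21 = ln(0.56737) / 21 ≈ -0.026988 per year
half-life = ln 2 / |r| = 0.69315 / 0.026988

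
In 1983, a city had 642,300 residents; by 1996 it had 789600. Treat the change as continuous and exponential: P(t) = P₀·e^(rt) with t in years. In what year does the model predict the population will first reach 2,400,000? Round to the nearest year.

r = ln(789600/642300) / 13 = 0.20647/13 ≈ 0.015882 per year
t = ln(2400000/642300) / r = 1.31817/0.015882 ≈ 83 years after 1983

year 2066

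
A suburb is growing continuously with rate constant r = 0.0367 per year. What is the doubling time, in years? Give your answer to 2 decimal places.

doubling time = ln(2) / |r| = 0.69315 / 0.0367

doubling time ≈ 18.89 years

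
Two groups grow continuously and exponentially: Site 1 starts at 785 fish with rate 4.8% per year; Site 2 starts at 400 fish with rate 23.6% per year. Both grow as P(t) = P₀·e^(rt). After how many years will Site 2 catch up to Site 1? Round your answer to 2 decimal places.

785·e^(0.048t) = 400·e^(0.236t)
785/400 = e^((0.236 − 0.048)t) → ln(1.9625) = 0.188·t
t = 0.67422 / 0.188

t ≈ 3.59 years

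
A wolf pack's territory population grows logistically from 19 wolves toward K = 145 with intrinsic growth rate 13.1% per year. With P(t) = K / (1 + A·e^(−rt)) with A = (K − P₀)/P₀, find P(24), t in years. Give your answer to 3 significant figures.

A = (145 − 19)/19 = 6.63158
P(24) = 145 / (1 + 6.63158·e^(−0.131·24)) = 145 / (1 + 6.63158·0.04311)
= 145 / 1.28589 ≈ 112.76

≈ 113 wolves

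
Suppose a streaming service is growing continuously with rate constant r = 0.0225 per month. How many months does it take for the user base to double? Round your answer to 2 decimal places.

doubling time ≈ 30.81 months

doubling time = ln(2) / |r| = 0.69315 / 0.0225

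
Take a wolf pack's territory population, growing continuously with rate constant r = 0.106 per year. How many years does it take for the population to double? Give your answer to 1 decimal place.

doubling time ≈ 6.5 years

doubling time = ln(2) / |r| = 0.69315 / 0.106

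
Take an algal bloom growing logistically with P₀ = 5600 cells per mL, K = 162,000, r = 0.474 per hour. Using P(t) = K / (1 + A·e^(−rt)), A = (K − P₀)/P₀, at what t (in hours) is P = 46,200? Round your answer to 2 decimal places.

A = (162000 − 5600)/5600 = 27.92857
46200 = 162000/(1 + 27.92857·e^(−0.474t)) → 1 + 27.92857·e^(−0.474t) = 3.50649
e^(−0.474t) = 0.089747 → t = ln(11.14249)/0.474 = 2.41077/0.474

t ≈ 5.09 hours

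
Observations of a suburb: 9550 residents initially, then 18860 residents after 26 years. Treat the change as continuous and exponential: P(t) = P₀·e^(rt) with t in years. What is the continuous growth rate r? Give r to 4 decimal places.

r ≈ 0.0262 per year

18860 = 9550 · e^(r·26)
e^(26r) = 18860/9550 = 1.97487
r = ln(1.97487) / 26 = 0.6805 / 26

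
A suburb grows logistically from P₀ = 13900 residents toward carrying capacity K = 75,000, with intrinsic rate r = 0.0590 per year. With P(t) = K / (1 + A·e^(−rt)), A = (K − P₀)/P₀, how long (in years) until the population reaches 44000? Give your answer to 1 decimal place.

t ≈ 31.0 years

A = (75000 − 13900)/13900 = 4.39568
44000 = 75000/(1 + 4.39568·e^(−0.059t)) → 1 + 4.39568·e^(−0.059t) = 1.70455
e^(−0.059t) = 0.160281 → t = ln(6.23903)/0.059 = 1.83083/0.059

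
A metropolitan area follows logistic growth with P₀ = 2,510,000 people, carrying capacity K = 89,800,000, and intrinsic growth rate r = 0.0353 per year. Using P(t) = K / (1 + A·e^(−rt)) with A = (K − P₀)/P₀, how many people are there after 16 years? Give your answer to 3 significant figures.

≈ 4,320,000 people

A = (89800000 − 2510000)/2510000 = 34.77689
P(16) = 89800000 / (1 + 34.77689·e^(−0.0353·16)) = 89800000 / (1 + 34.77689·0.568474)
= 89800000 / 20.76975 ≈ 4323594.94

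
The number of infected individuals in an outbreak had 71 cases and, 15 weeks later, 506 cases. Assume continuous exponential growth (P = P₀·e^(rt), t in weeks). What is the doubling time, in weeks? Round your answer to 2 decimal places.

doubling time ≈ 5.29 weeks

r = ln(506/71) / 15 = ln(7.12676) / 15 ≈ 0.130924 per week
doubling time = ln 2 / |r| = 0.69315 / 0.130924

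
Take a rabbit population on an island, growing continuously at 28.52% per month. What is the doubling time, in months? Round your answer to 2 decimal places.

doubling time = ln(2) / |r| = 0.69315 / 0.2852

doubling time ≈ 2.43 months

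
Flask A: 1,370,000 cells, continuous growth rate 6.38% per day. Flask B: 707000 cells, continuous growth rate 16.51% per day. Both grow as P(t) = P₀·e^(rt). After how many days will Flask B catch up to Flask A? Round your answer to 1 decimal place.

t ≈ 6.5 days

1370000·e^(0.0638t) = 707000·e^(0.1651t)
1370000/707000 = e^((0.1651 − 0.0638)t) → ln(1.93777) = 0.1013·t
t = 0.66154 / 0.1013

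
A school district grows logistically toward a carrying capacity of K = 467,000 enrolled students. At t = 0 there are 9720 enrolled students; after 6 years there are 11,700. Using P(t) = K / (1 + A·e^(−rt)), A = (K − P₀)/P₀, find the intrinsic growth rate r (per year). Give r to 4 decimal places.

r ≈ 0.0316 per year

A = (467000 − 9720)/9720 = 47.04527
11700 = 467000/(1 + 47.04527·e^(−r·6)) → e^(−6r) = (39.91453 − 1)/47.04527 = 0.827172
r = −ln(0.827172)/6 = 0.18974/6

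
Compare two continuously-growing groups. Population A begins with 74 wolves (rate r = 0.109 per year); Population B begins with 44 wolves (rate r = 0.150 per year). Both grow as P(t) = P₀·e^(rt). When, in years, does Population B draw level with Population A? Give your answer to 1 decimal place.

74·e^(0.109t) = 44·e^(0.15t)
74/44 = e^((0.15 − 0.109)t) → ln(1.68182) = 0.041·t
t = 0.51988 / 0.041

t ≈ 12.7 years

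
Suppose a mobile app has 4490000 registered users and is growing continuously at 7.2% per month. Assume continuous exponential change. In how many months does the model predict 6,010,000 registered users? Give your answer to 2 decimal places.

t ≈ 4.05 months

6010000 = 4490000 · e^(0.072·t)
t = ln(6010000/4490000) / 0.072 = ln(1.33853) / 0.072 = 0.29157 / 0.072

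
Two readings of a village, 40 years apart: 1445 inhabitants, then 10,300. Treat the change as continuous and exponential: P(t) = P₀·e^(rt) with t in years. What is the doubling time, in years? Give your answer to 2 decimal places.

doubling time ≈ 14.12 years

r = ln(10300/1445) / 40 = ln(7.12803) / 40 ≈ 0.049101 per year
doubling time = ln 2 / |r| = 0.69315 / 0.049101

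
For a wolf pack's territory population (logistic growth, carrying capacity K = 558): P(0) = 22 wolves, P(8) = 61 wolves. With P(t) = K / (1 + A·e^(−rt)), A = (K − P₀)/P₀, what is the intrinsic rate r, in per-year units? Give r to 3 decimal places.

A = (558 − 22)/22 = 24.36364
61 = 558/(1 + 24.36364·e^(−r·8)) → e^(−8r) = (9.14754 − 1)/24.36364 = 0.334414
r = −ln(0.334414)/8 = 1.09538/8

r ≈ 0.137 per year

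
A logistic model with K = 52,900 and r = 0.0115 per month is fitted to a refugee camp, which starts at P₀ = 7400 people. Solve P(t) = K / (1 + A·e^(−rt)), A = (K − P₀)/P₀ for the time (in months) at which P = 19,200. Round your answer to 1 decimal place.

A = (52900 − 7400)/7400 = 6.14865
19200 = 52900/(1 + 6.14865·e^(−0.0115t)) → 1 + 6.14865·e^(−0.0115t) = 2.75521
e^(−0.0115t) = 0.285462 → t = ln(3.50309)/0.0115 = 1.25364/0.0115

t ≈ 109.0 months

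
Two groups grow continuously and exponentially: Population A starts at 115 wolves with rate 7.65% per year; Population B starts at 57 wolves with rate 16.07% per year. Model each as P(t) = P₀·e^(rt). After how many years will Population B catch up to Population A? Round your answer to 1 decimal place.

t ≈ 8.3 years

115·e^(0.0765t) = 57·e^(0.1607t)
115/57 = e^((0.1607 − 0.0765)t) → ln(2.01754) = 0.0842·t
t = 0.70188 / 0.0842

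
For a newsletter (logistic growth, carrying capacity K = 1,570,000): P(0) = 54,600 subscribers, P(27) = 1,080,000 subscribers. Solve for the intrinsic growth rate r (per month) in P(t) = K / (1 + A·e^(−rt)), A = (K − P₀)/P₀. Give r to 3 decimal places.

r ≈ 0.152 per month

A = (1570000 − 54600)/54600 = 27.75458
1080000 = 1570000/(1 + 27.75458·e^(−r·27)) → e^(−27r) = (1.4537 − 1)/27.75458 = 0.016347
r = −ln(0.016347)/27 = 4.11371/27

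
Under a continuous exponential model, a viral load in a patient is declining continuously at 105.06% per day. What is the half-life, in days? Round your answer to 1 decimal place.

half-life = ln(2) / |r| = 0.69315 / 1.0506

half-life ≈ 0.7 days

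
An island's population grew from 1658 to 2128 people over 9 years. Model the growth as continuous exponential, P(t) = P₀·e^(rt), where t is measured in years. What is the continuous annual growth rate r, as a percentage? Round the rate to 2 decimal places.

2128 = 1658 · e^(r·9)
e^(9r) = 2128/1658 = 1.28347
r = ln(1.28347) / 9 = 0.24957 / 9

r ≈ 2.77% per year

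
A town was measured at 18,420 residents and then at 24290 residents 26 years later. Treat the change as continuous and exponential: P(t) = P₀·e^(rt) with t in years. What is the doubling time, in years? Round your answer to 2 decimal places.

doubling time ≈ 65.15 years

r = ln(24290/18420) / 26 = ln(1.31868) / 26 ≈ 0.01064 per year
doubling time = ln 2 / |r| = 0.69315 / 0.01064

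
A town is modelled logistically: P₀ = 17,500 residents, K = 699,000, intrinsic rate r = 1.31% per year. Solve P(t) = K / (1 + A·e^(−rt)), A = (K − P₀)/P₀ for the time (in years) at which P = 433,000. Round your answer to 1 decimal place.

t ≈ 316.7 years

A = (699000 − 17500)/17500 = 38.94286
433000 = 699000/(1 + 38.94286·e^(−0.0131t)) → 1 + 38.94286·e^(−0.0131t) = 1.61432
e^(−0.0131t) = 0.015775 → t = ln(63.39194)/0.0131 = 4.14934/0.0131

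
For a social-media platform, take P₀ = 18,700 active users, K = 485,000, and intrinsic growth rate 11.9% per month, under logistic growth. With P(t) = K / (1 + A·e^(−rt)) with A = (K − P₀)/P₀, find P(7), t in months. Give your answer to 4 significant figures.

A = (485000 − 18700)/18700 = 24.93583
P(7) = 485000 / (1 + 24.93583·e^(−0.119·7)) = 485000 / (1 + 24.93583·0.434743)
= 485000 / 11.84068 ≈ 40960.49

≈ 40,960 active users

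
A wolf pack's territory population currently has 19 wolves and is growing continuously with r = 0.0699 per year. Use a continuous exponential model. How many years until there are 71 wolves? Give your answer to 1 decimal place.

71 = 19 · e^(0.0699·t)
t = ln(71/19) / 0.0699 = ln(3.73684) / 0.0699 = 1.31824 / 0.0699

t ≈ 18.9 years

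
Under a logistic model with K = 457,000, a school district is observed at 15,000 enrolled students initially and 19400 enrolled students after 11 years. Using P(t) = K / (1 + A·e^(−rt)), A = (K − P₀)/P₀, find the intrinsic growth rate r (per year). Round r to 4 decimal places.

A = (457000 − 15000)/15000 = 29.46667
19400 = 457000/(1 + 29.46667·e^(−r·11)) → e^(−11r) = (23.5567 − 1)/29.46667 = 0.765499
r = −ln(0.765499)/11 = 0.26723/11

r ≈ 0.0243 per year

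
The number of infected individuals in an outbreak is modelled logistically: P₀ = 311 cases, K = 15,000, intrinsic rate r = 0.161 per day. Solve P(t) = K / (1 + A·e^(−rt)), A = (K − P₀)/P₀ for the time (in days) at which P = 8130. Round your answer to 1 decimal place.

t ≈ 25.0 days

A = (15000 − 311)/311 = 47.23151
8130 = 15000/(1 + 47.23151·e^(−0.161t)) → 1 + 47.23151·e^(−0.161t) = 1.84502
e^(−0.161t) = 0.017891 → t = ln(55.89406)/0.161 = 4.02346/0.161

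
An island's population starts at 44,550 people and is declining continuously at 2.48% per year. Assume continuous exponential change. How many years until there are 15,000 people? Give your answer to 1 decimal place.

t ≈ 43.9 years

15000 = 44550 · e^(-0.0248·t)
t = ln(15000/44550) / -0.0248 = ln(0.3367) / -0.0248 = -1.08856 / -0.0248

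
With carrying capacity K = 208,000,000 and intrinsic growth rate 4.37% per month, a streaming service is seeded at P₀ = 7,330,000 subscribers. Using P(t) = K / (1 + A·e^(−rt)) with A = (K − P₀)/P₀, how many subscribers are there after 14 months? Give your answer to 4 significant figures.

≈ 13,120,000 subscribers

A = (208000000 − 7330000)/7330000 = 27.37653
P(14) = 208000000 / (1 + 27.37653·e^(−0.0437·14)) = 208000000 / (1 + 27.37653·0.542374)
= 208000000 / 15.84831 ≈ 13124425.35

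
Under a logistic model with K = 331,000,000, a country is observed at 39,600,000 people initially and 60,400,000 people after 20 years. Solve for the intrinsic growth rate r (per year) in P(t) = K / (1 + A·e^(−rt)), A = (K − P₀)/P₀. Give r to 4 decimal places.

A = (331000000 − 39600000)/39600000 = 7.35859
60400000 = 331000000/(1 + 7.35859·e^(−r·20)) → e^(−20r) = (5.48013 − 1)/7.35859 = 0.608831
r = −ln(0.608831)/20 = 0.49622/20

r ≈ 0.0248 per year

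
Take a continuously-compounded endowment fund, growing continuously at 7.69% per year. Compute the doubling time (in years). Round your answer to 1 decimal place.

doubling time = ln(2) / |r| = 0.69315 / 0.0769

doubling time ≈ 9.0 years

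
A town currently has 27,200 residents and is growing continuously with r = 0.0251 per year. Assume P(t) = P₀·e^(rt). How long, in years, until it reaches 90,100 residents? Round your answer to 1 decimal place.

90100 = 27200 · e^(0.0251·t)
t = ln(90100/27200) / 0.0251 = ln(3.3125) / 0.0251 = 1.1977 / 0.0251

t ≈ 47.7 years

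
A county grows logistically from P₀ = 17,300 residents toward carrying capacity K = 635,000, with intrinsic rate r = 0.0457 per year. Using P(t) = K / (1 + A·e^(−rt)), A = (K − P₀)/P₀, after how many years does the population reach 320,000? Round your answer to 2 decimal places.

A = (635000 − 17300)/17300 = 35.7052
320000 = 635000/(1 + 35.7052·e^(−0.0457t)) → 1 + 35.7052·e^(−0.0457t) = 1.98438
e^(−0.0457t) = 0.02757 → t = ln(36.27195)/0.0457 = 3.59104/0.0457

t ≈ 78.58 years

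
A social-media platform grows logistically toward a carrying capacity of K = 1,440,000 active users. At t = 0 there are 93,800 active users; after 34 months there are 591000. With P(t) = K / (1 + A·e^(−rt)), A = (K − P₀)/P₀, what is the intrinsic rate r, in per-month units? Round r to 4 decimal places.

A = (1440000 − 93800)/93800 = 14.35181
591000 = 1440000/(1 + 14.35181·e^(−r·34)) → e^(−34r) = (2.43655 − 1)/14.35181 = 0.100095
r = −ln(0.100095)/34 = 2.30163/34

r ≈ 0.0677 per month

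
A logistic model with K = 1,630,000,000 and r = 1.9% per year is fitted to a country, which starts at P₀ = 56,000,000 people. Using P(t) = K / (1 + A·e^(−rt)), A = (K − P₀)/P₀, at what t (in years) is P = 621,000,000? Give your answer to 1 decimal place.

t ≈ 150.0 years

A = (1630000000 − 56000000)/56000000 = 28.10714
621000000 = 1630000000/(1 + 28.10714·e^(−0.019t)) → 1 + 28.10714·e^(−0.019t) = 2.6248
e^(−0.019t) = 0.057807 → t = ln(17.29885)/0.019 = 2.85064/0.019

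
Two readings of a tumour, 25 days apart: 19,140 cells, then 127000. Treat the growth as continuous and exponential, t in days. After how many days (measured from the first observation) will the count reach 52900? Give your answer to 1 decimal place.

t ≈ 13.4 days

r = ln(127000/19140) / 25 ≈ 0.075696 per day
t = ln(52900/19140) / r = 1.01662 / 0.075696 ≈ 13.43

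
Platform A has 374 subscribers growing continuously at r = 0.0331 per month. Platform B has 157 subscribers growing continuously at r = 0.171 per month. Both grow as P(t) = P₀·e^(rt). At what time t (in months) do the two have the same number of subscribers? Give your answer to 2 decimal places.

t ≈ 6.29 months

374·e^(0.0331t) = 157·e^(0.171t)
374/157 = e^((0.171 − 0.0331)t) → ln(2.38217) = 0.1379·t
t = 0.86801 / 0.1379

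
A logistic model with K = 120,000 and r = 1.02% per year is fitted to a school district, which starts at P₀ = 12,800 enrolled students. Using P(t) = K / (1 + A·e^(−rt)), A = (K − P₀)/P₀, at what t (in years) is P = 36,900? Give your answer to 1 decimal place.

t ≈ 128.8 years

A = (120000 − 12800)/12800 = 8.375
36900 = 120000/(1 + 8.375·e^(−0.0102t)) → 1 + 8.375·e^(−0.0102t) = 3.25203
e^(−0.0102t) = 0.268899 → t = ln(3.71886)/0.0102 = 1.31342/0.0102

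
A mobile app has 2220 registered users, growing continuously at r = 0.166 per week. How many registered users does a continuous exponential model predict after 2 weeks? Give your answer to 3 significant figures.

≈ 3,090 registered users

P(2) = 2220 · e^(0.166·2) = 2220 · e^(0.332)
= 2220 · 1.39375 ≈ 3094.13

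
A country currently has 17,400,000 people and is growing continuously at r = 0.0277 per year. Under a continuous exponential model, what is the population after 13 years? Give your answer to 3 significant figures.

≈ 24,900,000 people

P(13) = 17400000 · e^(0.0277·13) = 17400000 · e^(0.3601)
= 17400000 · 1.43347 ≈ 24942425.93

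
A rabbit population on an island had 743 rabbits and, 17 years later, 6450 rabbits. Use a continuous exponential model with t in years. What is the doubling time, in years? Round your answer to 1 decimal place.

r = ln(6450/743) / 17 = ln(8.68102) / 17 ≈ 0.127126 per year
doubling time = ln 2 / |r| = 0.69315 / 0.127126

doubling time ≈ 5.5 years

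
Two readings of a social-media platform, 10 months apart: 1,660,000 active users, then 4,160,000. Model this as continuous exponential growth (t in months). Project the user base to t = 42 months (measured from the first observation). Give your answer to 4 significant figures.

r = ln(4160000/1660000) / 10 ≈ 0.09187 per month
P(42) = 1660000 · e^(0.09187·42) = 1660000 · 47.3956 ≈ 78676694.79

≈ 78,680,000 active users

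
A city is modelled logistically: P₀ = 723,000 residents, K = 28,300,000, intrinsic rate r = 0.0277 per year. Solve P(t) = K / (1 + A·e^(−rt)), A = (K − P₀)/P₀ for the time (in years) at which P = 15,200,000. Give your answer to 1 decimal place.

t ≈ 136.8 years

A = (28300000 − 723000)/723000 = 38.14246
15200000 = 28300000/(1 + 38.14246·e^(−0.0277t)) → 1 + 38.14246·e^(−0.0277t) = 1.86184
e^(−0.0277t) = 0.022595 → t = ln(44.2569)/0.0277 = 3.79001/0.0277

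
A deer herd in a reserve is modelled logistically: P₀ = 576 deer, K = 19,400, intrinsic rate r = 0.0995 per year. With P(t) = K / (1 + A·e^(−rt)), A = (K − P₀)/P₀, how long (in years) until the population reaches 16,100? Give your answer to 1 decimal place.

t ≈ 51.0 years

A = (19400 − 576)/576 = 32.68056
16100 = 19400/(1 + 32.68056·e^(−0.0995t)) → 1 + 32.68056·e^(−0.0995t) = 1.20497
e^(−0.0995t) = 0.006272 → t = ln(159.4415)/0.0995 = 5.07168/0.0995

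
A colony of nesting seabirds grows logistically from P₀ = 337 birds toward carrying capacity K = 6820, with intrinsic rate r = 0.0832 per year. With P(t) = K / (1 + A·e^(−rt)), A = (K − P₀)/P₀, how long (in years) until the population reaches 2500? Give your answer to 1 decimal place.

t ≈ 29.0 years

A = (6820 − 337)/337 = 19.23739
2500 = 6820/(1 + 19.23739·e^(−0.0832t)) → 1 + 19.23739·e^(−0.0832t) = 2.728
e^(−0.0832t) = 0.089825 → t = ln(11.13275)/0.0832 = 2.40989/0.0832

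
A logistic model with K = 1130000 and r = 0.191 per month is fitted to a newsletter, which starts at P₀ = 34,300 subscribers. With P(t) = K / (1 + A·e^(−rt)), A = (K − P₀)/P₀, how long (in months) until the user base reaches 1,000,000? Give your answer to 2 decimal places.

A = (1130000 − 34300)/34300 = 31.94461
1000000 = 1130000/(1 + 31.94461·e^(−0.191t)) → 1 + 31.94461·e^(−0.191t) = 1.13
e^(−0.191t) = 0.00407 → t = ln(245.72774)/0.191 = 5.50422/0.191

t ≈ 28.82 months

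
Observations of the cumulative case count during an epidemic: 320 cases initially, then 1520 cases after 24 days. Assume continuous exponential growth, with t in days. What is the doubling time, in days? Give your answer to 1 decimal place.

r = ln(1520/320) / 24 = ln(4.75) / 24 ≈ 0.064923 per day
doubling time = ln 2 / |r| = 0.69315 / 0.064923

doubling time ≈ 10.7 days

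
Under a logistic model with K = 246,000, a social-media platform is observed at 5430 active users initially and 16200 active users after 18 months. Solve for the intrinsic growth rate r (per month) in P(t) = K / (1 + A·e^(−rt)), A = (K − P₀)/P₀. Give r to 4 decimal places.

A = (246000 − 5430)/5430 = 44.30387
16200 = 246000/(1 + 44.30387·e^(−r·18)) → e^(−18r) = (15.18519 − 1)/44.30387 = 0.320179
r = −ln(0.320179)/18 = 1.13887/18

r ≈ 0.0633 per month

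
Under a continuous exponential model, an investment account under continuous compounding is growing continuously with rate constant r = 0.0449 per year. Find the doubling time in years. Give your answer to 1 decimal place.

doubling time = ln(2) / |r| = 0.69315 / 0.0449

doubling time ≈ 15.4 years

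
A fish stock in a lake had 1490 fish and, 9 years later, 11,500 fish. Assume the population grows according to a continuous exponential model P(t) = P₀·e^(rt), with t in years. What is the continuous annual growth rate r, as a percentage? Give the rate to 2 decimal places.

11500 = 1490 · e^(r·9)
e^(9r) = 11500/1490 = 7.71812
r = ln(7.71812) / 9 = 2.04357 / 9

r ≈ 22.71% per year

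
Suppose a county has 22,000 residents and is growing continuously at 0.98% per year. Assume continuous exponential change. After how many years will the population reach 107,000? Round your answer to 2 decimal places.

107000 = 22000 · e^(0.0098·t)
t = ln(107000/22000) / 0.0098 = ln(4.86364) / 0.0098 = 1.58179 / 0.0098

t ≈ 161.41 years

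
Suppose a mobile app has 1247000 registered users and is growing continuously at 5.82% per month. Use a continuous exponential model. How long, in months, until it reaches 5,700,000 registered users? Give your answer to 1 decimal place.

t ≈ 26.1 months

5700000 = 1247000 · e^(0.0582·t)
t = ln(5700000/1247000) / 0.0582 = ln(4.57097) / 0.0582 = 1.51973 / 0.0582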